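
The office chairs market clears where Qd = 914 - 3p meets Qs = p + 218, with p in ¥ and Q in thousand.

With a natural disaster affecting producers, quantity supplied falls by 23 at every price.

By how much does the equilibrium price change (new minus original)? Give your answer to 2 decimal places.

+5.75

Original equilibrium: 914 - 3p = p + 218 gives 696 = 4p, so p = 174 and Q = 392.
The shock moves the curves to Qd = 914 - 3p and Qs = p + 195.
Setting them equal: 914 - 3p = p + 195 → 719 = 4p, so p = 179.75 and Q = 374.75.
Δp = 179.75 − 174 = +5.75.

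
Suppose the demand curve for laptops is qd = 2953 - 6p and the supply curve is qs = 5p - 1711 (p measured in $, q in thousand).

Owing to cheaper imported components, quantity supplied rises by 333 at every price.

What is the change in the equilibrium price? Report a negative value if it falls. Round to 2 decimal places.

Before the shock: 2953 - 6p = 5p - 1711 ⇒ 4664 = 11p ⇒ p = 424, q = 409.
After the shift, demand is qd = 2953 - 6p and supply is qs = 5p - 1378.
New equilibrium: 2953 - 6p = 5p - 1378 ⇒ 4331 = 11p ⇒ p = 4331/11 ≈ 393.7273, q = 6497/11 ≈ 590.6364.
Δp = 393.7273 − 424 = -30.27.

-30.27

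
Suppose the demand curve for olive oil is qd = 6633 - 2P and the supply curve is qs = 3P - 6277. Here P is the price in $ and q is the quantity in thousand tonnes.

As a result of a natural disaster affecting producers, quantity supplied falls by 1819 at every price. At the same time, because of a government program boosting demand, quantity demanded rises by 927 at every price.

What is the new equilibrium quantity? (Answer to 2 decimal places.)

1297.60

Initially, 6633 - 2P = 3P - 6277, so 12910 = 5P and P = 2582, q = 1469.
With the change applied: demand qd = 7560 - 2P, supply qs = 3P - 8096.
New equilibrium: 7560 - 2P = 3P - 8096 ⇒ 15656 = 5P ⇒ P = 3131.2, q = 1297.6.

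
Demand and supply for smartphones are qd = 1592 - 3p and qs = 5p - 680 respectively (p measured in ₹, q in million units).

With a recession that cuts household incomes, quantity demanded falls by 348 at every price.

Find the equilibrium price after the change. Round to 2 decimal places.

240.50

Original equilibrium: 1592 - 3p = 5p - 680 gives 2272 = 8p, so p = 284 and q = 740.
After the shift, demand is qd = 1244 - 3p and supply is qs = 5p - 680.
Clearing the new market: 1244 - 3p = 5p - 680, so p = 240.5 and q = 522.5.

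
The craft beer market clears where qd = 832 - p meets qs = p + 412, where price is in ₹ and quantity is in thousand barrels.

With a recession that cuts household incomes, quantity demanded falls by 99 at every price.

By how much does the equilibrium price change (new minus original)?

-49.5

Before the shock: 832 - p = p + 412 ⇒ 420 = 2p ⇒ p = 210, q = 622.
The new curves are qd = 733 - p (demand) and qs = p + 412 (supply).
Setting them equal: 733 - p = p + 412 → 321 = 2p, so p = 160.5 and q = 572.5.
Δp = 160.5 − 210 = -49.5.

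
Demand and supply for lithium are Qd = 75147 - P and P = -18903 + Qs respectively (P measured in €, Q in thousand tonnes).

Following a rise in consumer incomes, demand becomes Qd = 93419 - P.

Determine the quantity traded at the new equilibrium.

Before the shock: 75147 - P = P + 18903 ⇒ 56244 = 2P ⇒ P = 28122, Q = 47025.
The new curves are Qd = 93419 - P (demand) and Qs = P + 18903 (supply).
Clearing the new market: 93419 - P = P + 18903, so P = 37258 and Q = 56161.

56161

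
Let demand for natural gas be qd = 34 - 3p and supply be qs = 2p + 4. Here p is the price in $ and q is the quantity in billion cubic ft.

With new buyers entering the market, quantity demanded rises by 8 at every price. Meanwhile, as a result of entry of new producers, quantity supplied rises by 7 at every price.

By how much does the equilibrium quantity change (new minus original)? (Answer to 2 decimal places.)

+7.40

Solve the original market: 34 - 3p = 2p + 4, hence p = 6 and q = 16.
After the shift, demand is qd = 42 - 3p and supply is qs = 2p + 11.
New equilibrium: 42 - 3p = 2p + 11 ⇒ 31 = 5p ⇒ p = 6.2, q = 23.4.
Δq = 23.4 − 16 = +7.40.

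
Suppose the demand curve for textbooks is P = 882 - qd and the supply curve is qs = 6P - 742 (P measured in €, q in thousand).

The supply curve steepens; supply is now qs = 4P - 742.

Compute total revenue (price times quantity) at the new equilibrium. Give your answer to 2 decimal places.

180978.56

Initially, 882 - P = 6P - 742, so 1624 = 7P and P = 232, q = 650.
The shock moves the curves to qd = 882 - P and qs = 4P - 742.
Clearing the new market: 882 - P = 4P - 742, so P = 324.8 and q = 557.2.
New expenditure = 324.8 × 557.2 = 180978.56.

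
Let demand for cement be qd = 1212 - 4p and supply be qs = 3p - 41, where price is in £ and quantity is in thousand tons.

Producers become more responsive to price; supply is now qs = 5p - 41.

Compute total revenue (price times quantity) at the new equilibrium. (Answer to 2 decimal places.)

91206.02

Solve the original market: 1212 - 4p = 3p - 41, hence p = 179 and q = 496.
The shock moves the curves to qd = 1212 - 4p and qs = 5p - 41.
New equilibrium: 1212 - 4p = 5p - 41 ⇒ 1253 = 9p ⇒ p = 1253/9 ≈ 139.2222, q = 5896/9 ≈ 655.1111.
New expenditure = 139.2222 × 655.1111 = 91206.02.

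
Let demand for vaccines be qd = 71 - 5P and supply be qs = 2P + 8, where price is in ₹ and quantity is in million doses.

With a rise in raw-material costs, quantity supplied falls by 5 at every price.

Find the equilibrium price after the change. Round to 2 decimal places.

Solve the original market: 71 - 5P = 2P + 8, hence P = 9 and q = 26.
After the shift, demand is qd = 71 - 5P and supply is qs = 2P + 3.
Clearing the new market: 71 - 5P = 2P + 3, so P = 68/7 ≈ 9.7143 and q = 157/7 ≈ 22.4286.

9.71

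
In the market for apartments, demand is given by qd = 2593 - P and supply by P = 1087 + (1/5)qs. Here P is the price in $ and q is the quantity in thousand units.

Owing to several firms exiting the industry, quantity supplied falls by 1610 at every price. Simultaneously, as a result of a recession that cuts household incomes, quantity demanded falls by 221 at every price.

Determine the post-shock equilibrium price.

Before the shock: 2593 - P = 5P - 5435 ⇒ 8028 = 6P ⇒ P = 1338, q = 1255.
After the shift, demand is qd = 2372 - P and supply is qs = 5P - 7045.
Clearing the new market: 2372 - P = 5P - 7045, so P = 1569.5 and q = 802.5.

1569.5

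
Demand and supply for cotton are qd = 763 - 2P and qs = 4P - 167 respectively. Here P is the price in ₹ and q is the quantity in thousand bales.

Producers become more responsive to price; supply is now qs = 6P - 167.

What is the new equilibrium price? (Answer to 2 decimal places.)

116.25

Initially, 763 - 2P = 4P - 167, so 930 = 6P and P = 155, q = 453.
After the shift, demand is qd = 763 - 2P and supply is qs = 6P - 167.
New equilibrium: 763 - 2P = 6P - 167 ⇒ 930 = 8P ⇒ P = 116.25, q = 530.5.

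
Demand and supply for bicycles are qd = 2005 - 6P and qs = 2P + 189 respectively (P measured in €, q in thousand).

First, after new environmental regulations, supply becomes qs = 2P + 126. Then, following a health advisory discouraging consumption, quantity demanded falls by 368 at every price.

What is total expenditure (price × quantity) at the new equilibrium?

Before the shock: 2005 - 6P = 2P + 189 ⇒ 1816 = 8P ⇒ P = 227, q = 643.
With the change applied: demand qd = 1637 - 6P, supply qs = 2P + 126.
Clearing the new market: 1637 - 6P = 2P + 126, so P = 188.875 and q = 503.75.
New expenditure = 188.875 × 503.75 = 95145.78125.

95145.78125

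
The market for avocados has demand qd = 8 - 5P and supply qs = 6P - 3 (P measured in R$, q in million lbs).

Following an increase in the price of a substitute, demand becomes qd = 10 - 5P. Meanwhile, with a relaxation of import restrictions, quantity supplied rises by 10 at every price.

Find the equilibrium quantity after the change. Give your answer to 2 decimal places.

8.64

Solve the original market: 8 - 5P = 6P - 3, hence P = 1 and q = 3.
The shock moves the curves to qd = 10 - 5P and qs = 6P + 7.
Equate the new curves: 10 - 5P = 6P + 7, giving 3 = 11P, P = 3/11 ≈ 0.2727, q = 95/11 ≈ 8.6364.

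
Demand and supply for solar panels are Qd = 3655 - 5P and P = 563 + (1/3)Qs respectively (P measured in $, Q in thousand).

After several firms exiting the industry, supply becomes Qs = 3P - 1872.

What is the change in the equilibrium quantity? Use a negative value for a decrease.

-114.375

Original equilibrium: 3655 - 5P = 3P - 1689 gives 5344 = 8P, so P = 668 and Q = 315.
After the shift, demand is Qd = 3655 - 5P and supply is Qs = 3P - 1872.
Clearing the new market: 3655 - 5P = 3P - 1872, so P = 690.875 and Q = 200.625.
ΔQ = 200.625 − 315 = -114.375.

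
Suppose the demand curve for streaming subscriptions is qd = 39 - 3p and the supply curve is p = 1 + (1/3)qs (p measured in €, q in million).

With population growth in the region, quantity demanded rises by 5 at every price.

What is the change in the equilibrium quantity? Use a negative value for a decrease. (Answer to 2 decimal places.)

Solve the original market: 39 - 3p = 3p - 3, hence p = 7 and q = 18.
The new curves are qd = 44 - 3p (demand) and qs = 3p - 3 (supply).
Setting them equal: 44 - 3p = 3p - 3 → 47 = 6p, so p = 47/6 ≈ 7.8333 and q = 20.5.
Δq = 20.5 − 18 = +2.50.

+2.50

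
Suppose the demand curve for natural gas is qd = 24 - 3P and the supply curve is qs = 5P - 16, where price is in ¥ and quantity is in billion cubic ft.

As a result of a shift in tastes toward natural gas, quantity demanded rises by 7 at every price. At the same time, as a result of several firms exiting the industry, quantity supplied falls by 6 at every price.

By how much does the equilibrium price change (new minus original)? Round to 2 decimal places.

Initially, 24 - 3P = 5P - 16, so 40 = 8P and P = 5, q = 9.
After the shift, demand is qd = 31 - 3P and supply is qs = 5P - 22.
Equate the new curves: 31 - 3P = 5P - 22, giving 53 = 8P, P = 6.625, q = 11.125.
ΔP = 6.625 − 5 = +1.63.

+1.63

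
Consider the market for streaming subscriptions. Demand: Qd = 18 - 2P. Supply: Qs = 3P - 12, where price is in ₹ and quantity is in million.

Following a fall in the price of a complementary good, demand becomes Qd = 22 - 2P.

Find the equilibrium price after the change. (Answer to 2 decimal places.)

6.80

Solve the original market: 18 - 2P = 3P - 12, hence P = 6 and Q = 6.
With the change applied: demand Qd = 22 - 2P, supply Qs = 3P - 12.
New equilibrium: 22 - 2P = 3P - 12 ⇒ 34 = 5P ⇒ P = 6.8, Q = 8.4.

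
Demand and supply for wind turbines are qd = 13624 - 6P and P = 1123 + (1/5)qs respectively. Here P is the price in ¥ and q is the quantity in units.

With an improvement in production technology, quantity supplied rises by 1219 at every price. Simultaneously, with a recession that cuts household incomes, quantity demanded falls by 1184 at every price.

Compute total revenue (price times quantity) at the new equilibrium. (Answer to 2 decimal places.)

4984569.12

Before the shock: 13624 - 6P = 5P - 5615 ⇒ 19239 = 11P ⇒ P = 1749, q = 3130.
The new curves are qd = 12440 - 6P (demand) and qs = 5P - 4396 (supply).
New equilibrium: 12440 - 6P = 5P - 4396 ⇒ 16836 = 11P ⇒ P = 16836/11 ≈ 1530.5455, q = 35824/11 ≈ 3256.7273.
New expenditure = 1530.5455 × 3256.7273 = 4984569.12.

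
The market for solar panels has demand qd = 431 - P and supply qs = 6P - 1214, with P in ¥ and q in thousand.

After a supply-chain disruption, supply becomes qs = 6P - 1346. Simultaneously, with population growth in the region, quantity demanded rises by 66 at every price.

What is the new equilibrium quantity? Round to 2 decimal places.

233.71

Initially, 431 - P = 6P - 1214, so 1645 = 7P and P = 235, q = 196.
The shock moves the curves to qd = 497 - P and qs = 6P - 1346.
Setting them equal: 497 - P = 6P - 1346 → 1843 = 7P, so P = 1843/7 ≈ 263.2857 and q = 1636/7 ≈ 233.7143.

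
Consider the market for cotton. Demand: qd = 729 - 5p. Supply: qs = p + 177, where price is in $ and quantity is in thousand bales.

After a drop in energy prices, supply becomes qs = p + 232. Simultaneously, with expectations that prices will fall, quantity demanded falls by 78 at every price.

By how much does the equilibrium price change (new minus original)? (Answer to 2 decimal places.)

-22.17

Solve the original market: 729 - 5p = p + 177, hence p = 92 and q = 269.
The shock moves the curves to qd = 651 - 5p and qs = p + 232.
Setting them equal: 651 - 5p = p + 232 → 419 = 6p, so p = 419/6 ≈ 69.8333 and q = 1811/6 ≈ 301.8333.
Δp = 69.8333 − 92 = -22.17.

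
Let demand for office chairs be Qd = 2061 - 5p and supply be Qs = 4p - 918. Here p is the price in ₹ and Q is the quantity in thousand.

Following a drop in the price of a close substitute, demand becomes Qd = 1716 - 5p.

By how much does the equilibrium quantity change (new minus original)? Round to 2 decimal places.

Initially, 2061 - 5p = 4p - 918, so 2979 = 9p and p = 331, Q = 406.
With the change applied: demand Qd = 1716 - 5p, supply Qs = 4p - 918.
Setting them equal: 1716 - 5p = 4p - 918 → 2634 = 9p, so p = 878/3 ≈ 292.6667 and Q = 758/3 ≈ 252.6667.
ΔQ = 252.6667 − 406 = -153.33.

-153.33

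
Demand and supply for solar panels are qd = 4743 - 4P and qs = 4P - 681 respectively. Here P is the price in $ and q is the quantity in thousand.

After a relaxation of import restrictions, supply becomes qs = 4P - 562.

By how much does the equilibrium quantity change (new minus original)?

+59.5

Original equilibrium: 4743 - 4P = 4P - 681 gives 5424 = 8P, so P = 678 and q = 2031.
With the change applied: demand qd = 4743 - 4P, supply qs = 4P - 562.
Clearing the new market: 4743 - 4P = 4P - 562, so P = 663.125 and q = 2090.5.
Δq = 2090.5 − 2031 = +59.5.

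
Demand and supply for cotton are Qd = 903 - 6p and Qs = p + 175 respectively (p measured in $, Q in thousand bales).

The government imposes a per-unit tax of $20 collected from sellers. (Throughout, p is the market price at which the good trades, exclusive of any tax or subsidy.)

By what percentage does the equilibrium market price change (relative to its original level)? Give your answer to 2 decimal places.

Initially, 903 - 6p = p + 175, so 728 = 7p and p = 104, Q = 279.
Since sellers keep the price net of the tax, the effective supply curve becomes Qs = p + 155.
Equate the new curves: 903 - 6p = p + 155, giving 748 = 7p, p = 748/7 ≈ 106.8571, Q = 1833/7 ≈ 261.8571.
%Δp = (106.8571 − 104) / 104 × 100 = +2.75%.

+2.75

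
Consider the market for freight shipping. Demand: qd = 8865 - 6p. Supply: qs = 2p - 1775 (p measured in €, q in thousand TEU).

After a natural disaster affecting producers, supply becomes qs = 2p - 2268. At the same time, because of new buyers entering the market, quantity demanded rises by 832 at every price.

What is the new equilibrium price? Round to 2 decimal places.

Initially, 8865 - 6p = 2p - 1775, so 10640 = 8p and p = 1330, q = 885.
With the change applied: demand qd = 9697 - 6p, supply qs = 2p - 2268.
New equilibrium: 9697 - 6p = 2p - 2268 ⇒ 11965 = 8p ⇒ p = 1495.625, q = 723.25.

1495.63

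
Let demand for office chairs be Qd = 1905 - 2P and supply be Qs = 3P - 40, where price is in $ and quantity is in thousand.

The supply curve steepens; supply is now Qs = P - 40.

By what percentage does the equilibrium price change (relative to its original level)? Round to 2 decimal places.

Before the shock: 1905 - 2P = 3P - 40 ⇒ 1945 = 5P ⇒ P = 389, Q = 1127.
After the shift, demand is Qd = 1905 - 2P and supply is Qs = P - 40.
New equilibrium: 1905 - 2P = P - 40 ⇒ 1945 = 3P ⇒ P = 1945/3 ≈ 648.3333, Q = 1825/3 ≈ 608.3333.
%ΔP = (648.3333 − 389) / 389 × 100 = +66.67%.

+66.67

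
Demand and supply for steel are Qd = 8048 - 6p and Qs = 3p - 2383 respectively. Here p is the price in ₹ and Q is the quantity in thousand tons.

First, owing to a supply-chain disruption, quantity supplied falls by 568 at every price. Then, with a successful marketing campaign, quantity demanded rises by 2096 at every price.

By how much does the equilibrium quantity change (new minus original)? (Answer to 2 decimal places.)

Original equilibrium: 8048 - 6p = 3p - 2383 gives 10431 = 9p, so p = 1159 and Q = 1094.
With the change applied: demand Qd = 10144 - 6p, supply Qs = 3p - 2951.
Equate the new curves: 10144 - 6p = 3p - 2951, giving 13095 = 9p, p = 1455, Q = 1414.
ΔQ = 1414 − 1094 = +320.00.

+320.00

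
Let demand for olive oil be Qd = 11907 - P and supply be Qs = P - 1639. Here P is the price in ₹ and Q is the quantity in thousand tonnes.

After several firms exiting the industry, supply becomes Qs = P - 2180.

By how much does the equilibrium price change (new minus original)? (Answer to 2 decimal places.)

Original equilibrium: 11907 - P = P - 1639 gives 13546 = 2P, so P = 6773 and Q = 5134.
The new curves are Qd = 11907 - P (demand) and Qs = P - 2180 (supply).
Equate the new curves: 11907 - P = P - 2180, giving 14087 = 2P, P = 7043.5, Q = 4863.5.
ΔP = 7043.5 − 6773 = +270.50.

+270.50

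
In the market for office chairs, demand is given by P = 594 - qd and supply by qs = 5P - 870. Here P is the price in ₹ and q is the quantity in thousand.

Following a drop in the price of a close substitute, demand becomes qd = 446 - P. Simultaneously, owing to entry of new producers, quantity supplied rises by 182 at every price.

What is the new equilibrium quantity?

Original equilibrium: 594 - P = 5P - 870 gives 1464 = 6P, so P = 244 and q = 350.
After the shift, demand is qd = 446 - P and supply is qs = 5P - 688.
Equate the new curves: 446 - P = 5P - 688, giving 1134 = 6P, P = 189, q = 257.

257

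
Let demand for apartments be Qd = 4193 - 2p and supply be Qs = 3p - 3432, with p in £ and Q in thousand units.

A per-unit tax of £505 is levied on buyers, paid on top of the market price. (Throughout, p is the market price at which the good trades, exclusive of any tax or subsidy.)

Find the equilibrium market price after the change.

Before the shock: 4193 - 2p = 3p - 3432 ⇒ 7625 = 5p ⇒ p = 1525, Q = 1143.
Since buyers pay the price plus the tax, the effective demand curve becomes Qd = 3183 - 2p.
Equate the new curves: 3183 - 2p = 3p - 3432, giving 6615 = 5p, p = 1323, Q = 537.

1323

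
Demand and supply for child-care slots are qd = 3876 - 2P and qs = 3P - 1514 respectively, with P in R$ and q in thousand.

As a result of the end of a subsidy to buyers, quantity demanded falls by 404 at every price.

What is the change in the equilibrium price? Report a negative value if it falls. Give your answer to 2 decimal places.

-80.80

Before the shock: 3876 - 2P = 3P - 1514 ⇒ 5390 = 5P ⇒ P = 1078, q = 1720.
The shock moves the curves to qd = 3472 - 2P and qs = 3P - 1514.
New equilibrium: 3472 - 2P = 3P - 1514 ⇒ 4986 = 5P ⇒ P = 997.2, q = 1477.6.
ΔP = 997.2 − 1078 = -80.80.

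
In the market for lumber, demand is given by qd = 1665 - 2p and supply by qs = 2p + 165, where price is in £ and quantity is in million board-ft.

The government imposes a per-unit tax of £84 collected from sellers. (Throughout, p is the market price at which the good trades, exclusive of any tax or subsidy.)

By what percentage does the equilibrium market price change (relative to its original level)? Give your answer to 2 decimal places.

+11.20

Original equilibrium: 1665 - 2p = 2p + 165 gives 1500 = 4p, so p = 375 and q = 915.
Since sellers keep the price net of the tax, the effective supply curve becomes qs = 2p - 3.
Equate the new curves: 1665 - 2p = 2p - 3, giving 1668 = 4p, p = 417, q = 831.
%Δp = (417 − 375) / 375 × 100 = +11.20%.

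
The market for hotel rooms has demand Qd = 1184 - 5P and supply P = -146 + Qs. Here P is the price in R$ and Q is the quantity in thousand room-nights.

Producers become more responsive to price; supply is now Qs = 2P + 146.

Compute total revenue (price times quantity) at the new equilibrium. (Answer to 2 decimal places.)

65627.02

Initially, 1184 - 5P = P + 146, so 1038 = 6P and P = 173, Q = 319.
With the change applied: demand Qd = 1184 - 5P, supply Qs = 2P + 146.
Setting them equal: 1184 - 5P = 2P + 146 → 1038 = 7P, so P = 1038/7 ≈ 148.2857 and Q = 3098/7 ≈ 442.5714.
New expenditure = 148.2857 × 442.5714 = 65627.02.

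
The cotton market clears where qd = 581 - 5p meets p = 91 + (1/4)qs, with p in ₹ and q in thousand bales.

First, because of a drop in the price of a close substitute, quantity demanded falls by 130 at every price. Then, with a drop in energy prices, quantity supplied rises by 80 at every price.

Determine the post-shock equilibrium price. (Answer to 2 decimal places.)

81.67

Solve the original market: 581 - 5p = 4p - 364, hence p = 105 and q = 56.
With the change applied: demand qd = 451 - 5p, supply qs = 4p - 284.
Clearing the new market: 451 - 5p = 4p - 284, so p = 245/3 ≈ 81.6667 and q = 128/3 ≈ 42.6667.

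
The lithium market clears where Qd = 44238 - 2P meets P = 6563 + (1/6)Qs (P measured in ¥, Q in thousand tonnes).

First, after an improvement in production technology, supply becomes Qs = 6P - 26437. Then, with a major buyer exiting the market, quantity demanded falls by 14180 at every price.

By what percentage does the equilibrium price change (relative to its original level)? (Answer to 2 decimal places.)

-32.44

Before the shock: 44238 - 2P = 6P - 39378 ⇒ 83616 = 8P ⇒ P = 10452, Q = 23334.
The shock moves the curves to Qd = 30058 - 2P and Qs = 6P - 26437.
New equilibrium: 30058 - 2P = 6P - 26437 ⇒ 56495 = 8P ⇒ P = 7061.875, Q = 15934.25.
%ΔP = (7061.875 − 10452) / 10452 × 100 = -32.44%.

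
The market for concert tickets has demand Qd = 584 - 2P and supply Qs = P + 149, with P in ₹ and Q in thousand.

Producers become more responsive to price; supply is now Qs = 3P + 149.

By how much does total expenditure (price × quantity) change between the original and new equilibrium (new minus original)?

Original equilibrium: 584 - 2P = P + 149 gives 435 = 3P, so P = 145 and Q = 294.
After the shift, demand is Qd = 584 - 2P and supply is Qs = 3P + 149.
Equate the new curves: 584 - 2P = 3P + 149, giving 435 = 5P, P = 87, Q = 410.
Expenditure moves from 145×294 = 42630 to 87×410 = 35670; change = -6960.

-6960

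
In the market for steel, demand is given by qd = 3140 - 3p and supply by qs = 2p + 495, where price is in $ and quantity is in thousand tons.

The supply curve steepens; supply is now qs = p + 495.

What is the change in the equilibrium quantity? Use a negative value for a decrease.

-396.75

Initially, 3140 - 3p = 2p + 495, so 2645 = 5p and p = 529, q = 1553.
The new curves are qd = 3140 - 3p (demand) and qs = p + 495 (supply).
New equilibrium: 3140 - 3p = p + 495 ⇒ 2645 = 4p ⇒ p = 661.25, q = 1156.25.
Δq = 1156.25 − 1553 = -396.75.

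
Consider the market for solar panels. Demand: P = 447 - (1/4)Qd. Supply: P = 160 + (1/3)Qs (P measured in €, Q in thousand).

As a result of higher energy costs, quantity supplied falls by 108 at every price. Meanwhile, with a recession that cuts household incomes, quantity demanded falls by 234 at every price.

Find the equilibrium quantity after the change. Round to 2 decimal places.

330.00

Before the shock: 1788 - 4P = 3P - 480 ⇒ 2268 = 7P ⇒ P = 324, Q = 492.
With the change applied: demand Qd = 1554 - 4P, supply Qs = 3P - 588.
Clearing the new market: 1554 - 4P = 3P - 588, so P = 306 and Q = 330.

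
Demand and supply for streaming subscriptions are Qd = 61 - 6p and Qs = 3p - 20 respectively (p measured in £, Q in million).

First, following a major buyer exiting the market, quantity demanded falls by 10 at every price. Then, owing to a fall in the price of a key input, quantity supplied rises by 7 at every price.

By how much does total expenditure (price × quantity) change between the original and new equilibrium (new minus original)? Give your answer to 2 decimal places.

-3.74

Original equilibrium: 61 - 6p = 3p - 20 gives 81 = 9p, so p = 9 and Q = 7.
After the shift, demand is Qd = 51 - 6p and supply is Qs = 3p - 13.
New equilibrium: 51 - 6p = 3p - 13 ⇒ 64 = 9p ⇒ p = 64/9 ≈ 7.1111, Q = 25/3 ≈ 8.3333.
Expenditure moves from 9×7 = 63 to 7.1111×8.3333 = 59.2593; change = -3.74.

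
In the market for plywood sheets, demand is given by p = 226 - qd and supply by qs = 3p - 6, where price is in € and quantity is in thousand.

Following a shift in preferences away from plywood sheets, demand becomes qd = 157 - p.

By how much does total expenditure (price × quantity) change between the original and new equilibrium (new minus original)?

-5006.8125

Solve the original market: 226 - p = 3p - 6, hence p = 58 and q = 168.
The new curves are qd = 157 - p (demand) and qs = 3p - 6 (supply).
Equate the new curves: 157 - p = 3p - 6, giving 163 = 4p, p = 40.75, q = 116.25.
Expenditure moves from 58×168 = 9744 to 40.75×116.25 = 4737.1875; change = -5006.8125.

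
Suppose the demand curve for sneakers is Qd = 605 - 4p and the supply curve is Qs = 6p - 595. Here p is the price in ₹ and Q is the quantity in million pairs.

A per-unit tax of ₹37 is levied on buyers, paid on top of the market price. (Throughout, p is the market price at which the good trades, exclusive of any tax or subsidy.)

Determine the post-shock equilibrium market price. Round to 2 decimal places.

Initially, 605 - 4p = 6p - 595, so 1200 = 10p and p = 120, Q = 125.
Since buyers pay the price plus the tax, the effective demand curve becomes Qd = 457 - 4p.
Clearing the new market: 457 - 4p = 6p - 595, so p = 105.2 and Q = 36.2.

105.20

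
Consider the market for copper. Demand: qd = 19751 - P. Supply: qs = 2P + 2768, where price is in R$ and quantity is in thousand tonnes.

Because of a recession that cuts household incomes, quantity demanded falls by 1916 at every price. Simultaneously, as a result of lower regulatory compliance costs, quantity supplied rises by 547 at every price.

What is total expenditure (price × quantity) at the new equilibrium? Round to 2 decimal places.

Solve the original market: 19751 - P = 2P + 2768, hence P = 5661 and q = 14090.
With the change applied: demand qd = 17835 - P, supply qs = 2P + 3315.
New equilibrium: 17835 - P = 2P + 3315 ⇒ 14520 = 3P ⇒ P = 4840, q = 12995.
New expenditure = 4840 × 12995 = 62895800.00.

62895800.00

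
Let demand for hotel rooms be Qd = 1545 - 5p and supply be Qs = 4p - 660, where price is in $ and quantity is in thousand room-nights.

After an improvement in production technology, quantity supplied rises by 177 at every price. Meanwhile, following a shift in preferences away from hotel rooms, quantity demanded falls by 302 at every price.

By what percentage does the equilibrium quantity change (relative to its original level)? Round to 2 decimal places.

Solve the original market: 1545 - 5p = 4p - 660, hence p = 245 and Q = 320.
With the change applied: demand Qd = 1243 - 5p, supply Qs = 4p - 483.
Clearing the new market: 1243 - 5p = 4p - 483, so p = 1726/9 ≈ 191.7778 and Q = 2557/9 ≈ 284.1111.
%ΔQ = (284.1111 − 320) / 320 × 100 = -11.22%.

-11.22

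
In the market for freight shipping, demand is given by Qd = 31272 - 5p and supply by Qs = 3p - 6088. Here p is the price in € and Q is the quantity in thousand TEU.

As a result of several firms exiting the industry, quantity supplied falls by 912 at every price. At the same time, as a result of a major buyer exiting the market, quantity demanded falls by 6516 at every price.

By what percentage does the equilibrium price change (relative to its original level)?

Original equilibrium: 31272 - 5p = 3p - 6088 gives 37360 = 8p, so p = 4670 and Q = 7922.
After the shift, demand is Qd = 24756 - 5p and supply is Qs = 3p - 7000.
Equate the new curves: 24756 - 5p = 3p - 7000, giving 31756 = 8p, p = 3969.5, Q = 4908.5.
%Δp = (3969.5 − 4670) / 4670 × 100 = -15%.

-15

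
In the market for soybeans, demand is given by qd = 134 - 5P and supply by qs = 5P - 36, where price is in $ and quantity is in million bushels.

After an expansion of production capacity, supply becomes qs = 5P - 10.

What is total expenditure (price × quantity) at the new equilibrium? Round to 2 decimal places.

892.80

Solve the original market: 134 - 5P = 5P - 36, hence P = 17 and q = 49.
The shock moves the curves to qd = 134 - 5P and qs = 5P - 10.
Equate the new curves: 134 - 5P = 5P - 10, giving 144 = 10P, P = 14.4, q = 62.
New expenditure = 14.4 × 62 = 892.80.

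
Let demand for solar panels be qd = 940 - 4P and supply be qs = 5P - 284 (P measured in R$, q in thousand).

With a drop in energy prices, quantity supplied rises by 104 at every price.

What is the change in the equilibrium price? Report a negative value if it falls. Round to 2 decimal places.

-11.56

Solve the original market: 940 - 4P = 5P - 284, hence P = 136 and q = 396.
The new curves are qd = 940 - 4P (demand) and qs = 5P - 180 (supply).
New equilibrium: 940 - 4P = 5P - 180 ⇒ 1120 = 9P ⇒ P = 1120/9 ≈ 124.4444, q = 3980/9 ≈ 442.2222.
ΔP = 124.4444 − 136 = -11.56.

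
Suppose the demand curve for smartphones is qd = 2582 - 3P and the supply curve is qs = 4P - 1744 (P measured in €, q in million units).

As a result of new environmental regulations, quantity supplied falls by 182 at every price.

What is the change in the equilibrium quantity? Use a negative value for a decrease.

Solve the original market: 2582 - 3P = 4P - 1744, hence P = 618 and q = 728.
The new curves are qd = 2582 - 3P (demand) and qs = 4P - 1926 (supply).
New equilibrium: 2582 - 3P = 4P - 1926 ⇒ 4508 = 7P ⇒ P = 644, q = 650.
Δq = 650 − 728 = -78.

-78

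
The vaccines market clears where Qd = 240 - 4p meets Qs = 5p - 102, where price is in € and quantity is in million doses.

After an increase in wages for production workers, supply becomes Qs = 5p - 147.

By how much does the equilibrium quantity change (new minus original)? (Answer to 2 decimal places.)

Original equilibrium: 240 - 4p = 5p - 102 gives 342 = 9p, so p = 38 and Q = 88.
The shock moves the curves to Qd = 240 - 4p and Qs = 5p - 147.
Clearing the new market: 240 - 4p = 5p - 147, so p = 43 and Q = 68.
ΔQ = 68 − 88 = -20.00.

-20.00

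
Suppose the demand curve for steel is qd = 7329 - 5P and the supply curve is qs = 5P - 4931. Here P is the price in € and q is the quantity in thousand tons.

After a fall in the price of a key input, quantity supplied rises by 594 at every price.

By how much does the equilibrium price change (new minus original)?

Solve the original market: 7329 - 5P = 5P - 4931, hence P = 1226 and q = 1199.
The shock moves the curves to qd = 7329 - 5P and qs = 5P - 4337.
Equate the new curves: 7329 - 5P = 5P - 4337, giving 11666 = 10P, P = 1166.6, q = 1496.
ΔP = 1166.6 − 1226 = -59.4.

-59.4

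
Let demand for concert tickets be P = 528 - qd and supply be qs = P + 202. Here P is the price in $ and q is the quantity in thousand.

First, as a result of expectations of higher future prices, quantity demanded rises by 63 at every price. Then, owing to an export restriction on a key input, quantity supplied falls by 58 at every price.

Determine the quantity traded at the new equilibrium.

367.5

Initially, 528 - P = P + 202, so 326 = 2P and P = 163, q = 365.
The shock moves the curves to qd = 591 - P and qs = P + 144.
Setting them equal: 591 - P = P + 144 → 447 = 2P, so P = 223.5 and q = 367.5.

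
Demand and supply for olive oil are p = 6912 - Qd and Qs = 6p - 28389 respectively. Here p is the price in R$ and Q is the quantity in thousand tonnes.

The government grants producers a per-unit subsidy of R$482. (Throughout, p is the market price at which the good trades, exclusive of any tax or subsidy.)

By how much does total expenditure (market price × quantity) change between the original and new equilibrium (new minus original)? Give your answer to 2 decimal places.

Original equilibrium: 6912 - p = 6p - 28389 gives 35301 = 7p, so p = 5043 and Q = 1869.
Since sellers receive the price plus the subsidy, the effective supply curve becomes Qs = 6p - 25497.
Clearing the new market: 6912 - p = 6p - 25497, so p = 32409/7 ≈ 4629.8571 and Q = 15975/7 ≈ 2282.1429.
Expenditure moves from 5043×1869 = 9425367 to 4629.8571×2282.1429 = 10565995.4082; change = +1140628.41.

+1140628.41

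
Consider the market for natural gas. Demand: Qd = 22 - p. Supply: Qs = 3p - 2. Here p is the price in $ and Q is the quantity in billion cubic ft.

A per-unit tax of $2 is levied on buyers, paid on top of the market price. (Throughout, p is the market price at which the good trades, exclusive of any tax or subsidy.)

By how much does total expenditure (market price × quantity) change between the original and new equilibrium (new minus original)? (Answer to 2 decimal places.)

-16.25

Original equilibrium: 22 - p = 3p - 2 gives 24 = 4p, so p = 6 and Q = 16.
Since buyers pay the price plus the tax, the effective demand curve becomes Qd = 20 - p.
Setting them equal: 20 - p = 3p - 2 → 22 = 4p, so p = 5.5 and Q = 14.5.
Expenditure moves from 6×16 = 96 to 5.5×14.5 = 79.75; change = -16.25.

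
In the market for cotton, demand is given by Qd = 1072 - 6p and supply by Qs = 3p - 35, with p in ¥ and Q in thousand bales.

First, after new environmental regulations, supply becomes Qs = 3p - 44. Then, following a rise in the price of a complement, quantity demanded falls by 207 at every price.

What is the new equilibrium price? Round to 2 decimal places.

101.00

Solve the original market: 1072 - 6p = 3p - 35, hence p = 123 and Q = 334.
After the shift, demand is Qd = 865 - 6p and supply is Qs = 3p - 44.
Equate the new curves: 865 - 6p = 3p - 44, giving 909 = 9p, p = 101, Q = 259.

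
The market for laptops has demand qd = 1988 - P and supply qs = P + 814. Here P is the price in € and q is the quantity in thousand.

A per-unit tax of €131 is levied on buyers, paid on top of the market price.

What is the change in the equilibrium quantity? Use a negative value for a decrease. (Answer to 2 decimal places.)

-65.50

Initially, 1988 - P = P + 814, so 1174 = 2P and P = 587, q = 1401.
Since buyers pay the price plus the tax, the effective demand curve becomes qd = 1857 - P.
Setting them equal: 1857 - P = P + 814 → 1043 = 2P, so P = 521.5 and q = 1335.5.
Δq = 1335.5 − 1401 = -65.50.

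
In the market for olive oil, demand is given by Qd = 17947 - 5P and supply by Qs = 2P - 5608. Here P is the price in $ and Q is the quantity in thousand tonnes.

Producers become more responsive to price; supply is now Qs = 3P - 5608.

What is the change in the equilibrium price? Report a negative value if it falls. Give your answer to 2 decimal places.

Original equilibrium: 17947 - 5P = 2P - 5608 gives 23555 = 7P, so P = 3365 and Q = 1122.
The new curves are Qd = 17947 - 5P (demand) and Qs = 3P - 5608 (supply).
Equate the new curves: 17947 - 5P = 3P - 5608, giving 23555 = 8P, P = 2944.375, Q = 3225.125.
ΔP = 2944.375 − 3365 = -420.63.

-420.63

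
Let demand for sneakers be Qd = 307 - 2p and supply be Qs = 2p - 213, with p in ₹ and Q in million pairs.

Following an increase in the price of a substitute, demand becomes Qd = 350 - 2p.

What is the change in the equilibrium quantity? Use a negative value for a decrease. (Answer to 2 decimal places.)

Original equilibrium: 307 - 2p = 2p - 213 gives 520 = 4p, so p = 130 and Q = 47.
After the shift, demand is Qd = 350 - 2p and supply is Qs = 2p - 213.
Clearing the new market: 350 - 2p = 2p - 213, so p = 140.75 and Q = 68.5.
ΔQ = 68.5 − 47 = +21.50.

+21.50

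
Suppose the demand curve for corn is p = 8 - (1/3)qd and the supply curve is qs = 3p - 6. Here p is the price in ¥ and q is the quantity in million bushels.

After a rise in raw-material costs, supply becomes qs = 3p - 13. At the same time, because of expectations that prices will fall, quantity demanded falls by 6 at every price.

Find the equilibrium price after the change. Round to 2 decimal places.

5.17

Initially, 24 - 3p = 3p - 6, so 30 = 6p and p = 5, q = 9.
The new curves are qd = 18 - 3p (demand) and qs = 3p - 13 (supply).
Clearing the new market: 18 - 3p = 3p - 13, so p = 31/6 ≈ 5.1667 and q = 2.5.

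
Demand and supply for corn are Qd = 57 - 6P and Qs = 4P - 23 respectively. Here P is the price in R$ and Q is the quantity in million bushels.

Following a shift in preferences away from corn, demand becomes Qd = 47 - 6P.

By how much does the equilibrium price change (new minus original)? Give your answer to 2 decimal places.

Original equilibrium: 57 - 6P = 4P - 23 gives 80 = 10P, so P = 8 and Q = 9.
The new curves are Qd = 47 - 6P (demand) and Qs = 4P - 23 (supply).
Setting them equal: 47 - 6P = 4P - 23 → 70 = 10P, so P = 7 and Q = 5.
ΔP = 7 − 8 = -1.00.

-1.00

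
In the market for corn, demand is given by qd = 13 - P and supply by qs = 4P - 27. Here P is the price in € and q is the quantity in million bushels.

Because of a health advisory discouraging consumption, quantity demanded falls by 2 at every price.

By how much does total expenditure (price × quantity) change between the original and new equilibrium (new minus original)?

-14.16

Initially, 13 - P = 4P - 27, so 40 = 5P and P = 8, q = 5.
With the change applied: demand qd = 11 - P, supply qs = 4P - 27.
Setting them equal: 11 - P = 4P - 27 → 38 = 5P, so P = 7.6 and q = 3.4.
Expenditure moves from 8×5 = 40 to 7.6×3.4 = 25.84; change = -14.16.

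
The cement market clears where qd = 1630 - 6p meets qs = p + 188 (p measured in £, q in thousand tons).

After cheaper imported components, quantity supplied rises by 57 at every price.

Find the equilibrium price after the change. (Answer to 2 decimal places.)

197.86

Original equilibrium: 1630 - 6p = p + 188 gives 1442 = 7p, so p = 206 and q = 394.
With the change applied: demand qd = 1630 - 6p, supply qs = p + 245.
Equate the new curves: 1630 - 6p = p + 245, giving 1385 = 7p, p = 1385/7 ≈ 197.8571, q = 3100/7 ≈ 442.8571.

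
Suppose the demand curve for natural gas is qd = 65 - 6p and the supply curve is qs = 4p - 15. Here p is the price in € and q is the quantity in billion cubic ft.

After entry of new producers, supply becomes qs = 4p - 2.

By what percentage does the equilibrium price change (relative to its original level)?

Original equilibrium: 65 - 6p = 4p - 15 gives 80 = 10p, so p = 8 and q = 17.
The shock moves the curves to qd = 65 - 6p and qs = 4p - 2.
Clearing the new market: 65 - 6p = 4p - 2, so p = 6.7 and q = 24.8.
%Δp = (6.7 − 8) / 8 × 100 = -16.25%.

-16.25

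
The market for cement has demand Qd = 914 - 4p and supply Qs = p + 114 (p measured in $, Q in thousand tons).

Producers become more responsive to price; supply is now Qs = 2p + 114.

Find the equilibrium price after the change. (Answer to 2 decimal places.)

Solve the original market: 914 - 4p = p + 114, hence p = 160 and Q = 274.
After the shift, demand is Qd = 914 - 4p and supply is Qs = 2p + 114.
Equate the new curves: 914 - 4p = 2p + 114, giving 800 = 6p, p = 400/3 ≈ 133.3333, Q = 1142/3 ≈ 380.6667.

133.33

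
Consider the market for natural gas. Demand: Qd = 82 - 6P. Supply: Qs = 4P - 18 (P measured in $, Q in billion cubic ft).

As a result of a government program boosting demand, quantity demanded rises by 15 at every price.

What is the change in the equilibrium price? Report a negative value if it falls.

+1.5

Initially, 82 - 6P = 4P - 18, so 100 = 10P and P = 10, Q = 22.
With the change applied: demand Qd = 97 - 6P, supply Qs = 4P - 18.
Clearing the new market: 97 - 6P = 4P - 18, so P = 11.5 and Q = 28.
ΔP = 11.5 − 10 = +1.5.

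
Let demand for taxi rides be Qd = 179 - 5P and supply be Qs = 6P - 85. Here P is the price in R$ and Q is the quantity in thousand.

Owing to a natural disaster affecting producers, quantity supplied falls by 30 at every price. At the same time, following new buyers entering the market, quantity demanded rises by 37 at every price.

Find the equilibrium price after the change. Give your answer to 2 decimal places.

Original equilibrium: 179 - 5P = 6P - 85 gives 264 = 11P, so P = 24 and Q = 59.
After the shift, demand is Qd = 216 - 5P and supply is Qs = 6P - 115.
Equate the new curves: 216 - 5P = 6P - 115, giving 331 = 11P, P = 331/11 ≈ 30.0909, Q = 721/11 ≈ 65.5455.

30.09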